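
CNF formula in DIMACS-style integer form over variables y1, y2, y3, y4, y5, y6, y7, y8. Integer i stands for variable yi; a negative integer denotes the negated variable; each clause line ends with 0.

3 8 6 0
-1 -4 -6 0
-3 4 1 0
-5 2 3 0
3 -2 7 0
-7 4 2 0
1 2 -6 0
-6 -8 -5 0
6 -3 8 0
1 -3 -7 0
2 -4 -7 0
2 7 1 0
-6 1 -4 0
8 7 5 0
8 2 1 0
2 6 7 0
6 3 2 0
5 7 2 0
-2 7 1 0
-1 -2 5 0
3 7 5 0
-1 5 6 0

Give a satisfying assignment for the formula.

y1 = True  y2 = True  y3 = True  y4 = False  y5 = True  y6 = True  y7 = False  y8 = False

Set y1 = True and propagate.
Branch on y2: take y2 = True.
  then y5 is forced to True.
Set y3 = True and propagate.
The remaining clauses are satisfied by y4 = False, y6 = True, y7 = False, y8 = False.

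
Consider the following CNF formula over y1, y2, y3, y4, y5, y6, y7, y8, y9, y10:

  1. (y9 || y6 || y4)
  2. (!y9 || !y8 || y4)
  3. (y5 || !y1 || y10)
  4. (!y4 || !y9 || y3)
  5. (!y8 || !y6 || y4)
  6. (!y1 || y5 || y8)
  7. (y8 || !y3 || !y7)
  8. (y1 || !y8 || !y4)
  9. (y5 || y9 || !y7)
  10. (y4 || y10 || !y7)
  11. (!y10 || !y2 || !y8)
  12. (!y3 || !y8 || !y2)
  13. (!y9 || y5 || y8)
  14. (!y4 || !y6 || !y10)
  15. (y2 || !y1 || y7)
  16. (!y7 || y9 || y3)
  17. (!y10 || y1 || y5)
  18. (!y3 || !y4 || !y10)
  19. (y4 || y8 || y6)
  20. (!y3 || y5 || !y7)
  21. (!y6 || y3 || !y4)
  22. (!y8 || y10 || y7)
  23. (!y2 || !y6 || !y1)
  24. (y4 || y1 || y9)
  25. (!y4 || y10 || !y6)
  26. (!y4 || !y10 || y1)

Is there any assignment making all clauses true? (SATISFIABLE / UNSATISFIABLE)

SATISFIABLE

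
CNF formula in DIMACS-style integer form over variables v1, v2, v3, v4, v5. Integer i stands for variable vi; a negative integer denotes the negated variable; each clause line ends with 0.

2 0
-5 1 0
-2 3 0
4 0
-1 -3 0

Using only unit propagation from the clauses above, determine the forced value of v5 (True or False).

False

Unit clause (v2) sets v2 = True.
From (~v2 | v3) and v2 = True: v3 = True.
Unit clause (v4) sets v4 = True.
(~v3 | ~v1) with v3 = True leaves only ~v1, so v1 = False.
From (v1 | ~v5) and v1 = False: v5 = False.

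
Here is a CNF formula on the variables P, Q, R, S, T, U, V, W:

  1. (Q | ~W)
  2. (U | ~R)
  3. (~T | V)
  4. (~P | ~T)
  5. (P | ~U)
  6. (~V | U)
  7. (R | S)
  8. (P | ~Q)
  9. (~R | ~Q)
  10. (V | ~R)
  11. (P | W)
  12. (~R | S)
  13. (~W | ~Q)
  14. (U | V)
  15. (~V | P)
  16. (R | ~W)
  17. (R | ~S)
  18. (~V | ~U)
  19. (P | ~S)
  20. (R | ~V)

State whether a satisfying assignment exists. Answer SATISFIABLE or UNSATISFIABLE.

R = True:
  propagation gives U=True, P=True, T=False, Q=False; an empty clause results — contradiction.
R = False:
  propagation gives S=True; an empty clause results — contradiction.
Every branch closes, so no satisfying assignment exists.

UNSATISFIABLE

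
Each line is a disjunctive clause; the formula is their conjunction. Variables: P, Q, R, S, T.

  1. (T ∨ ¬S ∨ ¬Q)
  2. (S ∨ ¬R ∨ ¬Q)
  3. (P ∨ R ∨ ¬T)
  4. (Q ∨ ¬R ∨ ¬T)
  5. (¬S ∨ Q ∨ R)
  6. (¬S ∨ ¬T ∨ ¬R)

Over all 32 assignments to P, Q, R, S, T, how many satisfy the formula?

Split on R, then Q.
  R=1, Q=1: a clause becomes empty — 0.
  R=1, Q=0: remaining (P,S,T) ∈ {(0,0,0); (0,1,0); (1,0,0); (1,1,0)} — 4.
  R=0, Q=1: remaining (P,S,T) ∈ {(0,0,0); (1,0,0); (1,0,1); (1,1,1)} — 4.
  R=0, Q=0: remaining (P,S,T) ∈ {(0,0,0); (1,0,0); (1,0,1)} — 3.
Total: 0 + 4 + 4 + 3 = 11.

11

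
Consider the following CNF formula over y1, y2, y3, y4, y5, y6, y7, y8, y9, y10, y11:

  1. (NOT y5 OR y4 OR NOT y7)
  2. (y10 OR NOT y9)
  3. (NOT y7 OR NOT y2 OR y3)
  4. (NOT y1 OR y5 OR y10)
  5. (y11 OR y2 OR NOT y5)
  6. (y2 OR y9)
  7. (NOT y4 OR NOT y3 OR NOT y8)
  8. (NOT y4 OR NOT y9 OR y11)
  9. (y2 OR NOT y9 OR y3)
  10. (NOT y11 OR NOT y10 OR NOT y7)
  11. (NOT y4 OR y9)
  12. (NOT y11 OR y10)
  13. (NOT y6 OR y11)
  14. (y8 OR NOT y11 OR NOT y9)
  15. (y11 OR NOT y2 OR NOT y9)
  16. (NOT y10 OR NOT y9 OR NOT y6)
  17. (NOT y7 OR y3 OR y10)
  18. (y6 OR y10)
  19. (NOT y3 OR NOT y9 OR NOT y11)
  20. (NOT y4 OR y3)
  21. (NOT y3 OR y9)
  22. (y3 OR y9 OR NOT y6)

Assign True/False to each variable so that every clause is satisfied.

y1=True  y2=True  y3=False  y4=False  y5=False  y6=False  y7=False  y8=True  y9=False  y10=True  y11=True

Check each clause:
  1. (NOT y7 OR y4 OR NOT y5) — NOT y7 is true.
  2. (NOT y9 OR y10) — y10 is true.
  3. (NOT y7 OR NOT y2 OR y3) — NOT y7 is true.
  4. (NOT y1 OR y10 OR y5) — y10 is true.
  5. (y2 OR y11 OR NOT y5) — y11 is true.
  6. (y9 OR y2) — y2 is true.
  7. (NOT y8 OR NOT y3 OR NOT y4) — NOT y4 is true.
  8. (NOT y9 OR NOT y4 OR y11) — y11 is true.
  9. (y3 OR NOT y9 OR y2) — y2 is true.
  10. (NOT y10 OR NOT y7 OR NOT y11) — NOT y7 is true.
  11. (NOT y4 OR y9) — NOT y4 is true.
  12. (y10 OR NOT y11) — y10 is true.
  13. (NOT y6 OR y11) — NOT y6 is true.
  14. (NOT y9 OR NOT y11 OR y8) — y8 is true.
  15. (y11 OR NOT y2 OR NOT y9) — y11 is true.
  16. (NOT y9 OR NOT y6 OR NOT y10) — NOT y6 is true.
  17. (y10 OR y3 OR NOT y7) — NOT y7 is true.
  18. (y6 OR y10) — y10 is true.
  19. (NOT y11 OR NOT y9 OR NOT y3) — NOT y3 is true.
  20. (y3 OR NOT y4) — NOT y4 is true.
  21. (y9 OR NOT y3) — NOT y3 is true.
  22. (y3 OR y9 OR NOT y6) — NOT y6 is true.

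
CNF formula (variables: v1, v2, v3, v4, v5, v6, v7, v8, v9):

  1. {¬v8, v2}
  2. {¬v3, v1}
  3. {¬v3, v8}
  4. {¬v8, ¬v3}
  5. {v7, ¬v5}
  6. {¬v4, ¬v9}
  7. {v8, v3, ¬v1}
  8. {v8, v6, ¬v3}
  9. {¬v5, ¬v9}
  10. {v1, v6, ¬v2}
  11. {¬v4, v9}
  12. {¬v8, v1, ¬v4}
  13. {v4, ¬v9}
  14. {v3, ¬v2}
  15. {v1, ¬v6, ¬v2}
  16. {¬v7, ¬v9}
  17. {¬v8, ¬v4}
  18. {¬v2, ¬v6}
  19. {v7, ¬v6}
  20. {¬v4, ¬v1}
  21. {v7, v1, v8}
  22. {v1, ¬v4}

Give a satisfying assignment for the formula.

v1=F  v2=F  v3=F  v4=F  v5=F  v6=T  v7=T  v8=F  v9=F

Pure literal: v5 appears only negated; assign v5 = False.
Branch on v1: take v1 = False.
  then v3 is forced to False.
  then v2 is forced to False.
  then v8 is forced to False.
  then v7 is forced to True.
  then v9 is forced to False.
  then v4 is forced to False.
v6 is now unconstrained; take v6 = True.
Every clause has at least one true literal under this assignment.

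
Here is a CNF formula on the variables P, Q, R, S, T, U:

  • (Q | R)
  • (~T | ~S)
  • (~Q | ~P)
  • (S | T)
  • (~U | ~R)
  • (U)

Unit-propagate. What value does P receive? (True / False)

False

Unit clause (U) sets U = True.
(~R | ~U): since U = True, the clause reduces to (~R). R = False.
(Q | R) with R = False leaves only Q, so Q = True.
(~Q | ~P): since Q = True, the clause reduces to (~P). P = False.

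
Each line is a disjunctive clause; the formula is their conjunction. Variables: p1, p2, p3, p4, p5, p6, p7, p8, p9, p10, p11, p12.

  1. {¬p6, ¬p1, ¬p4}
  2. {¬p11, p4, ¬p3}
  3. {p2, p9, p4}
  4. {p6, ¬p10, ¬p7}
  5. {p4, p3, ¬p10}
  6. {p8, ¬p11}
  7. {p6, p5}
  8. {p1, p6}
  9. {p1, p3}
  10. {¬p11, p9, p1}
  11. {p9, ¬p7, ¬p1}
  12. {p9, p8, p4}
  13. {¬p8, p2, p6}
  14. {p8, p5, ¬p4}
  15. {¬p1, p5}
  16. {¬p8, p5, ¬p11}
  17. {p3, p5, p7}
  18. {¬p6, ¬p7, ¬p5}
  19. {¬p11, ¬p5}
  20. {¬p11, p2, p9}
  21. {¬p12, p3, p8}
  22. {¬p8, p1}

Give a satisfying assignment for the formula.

p1=1  p2=0  p3=1  p4=1  p5=1  p6=0  p7=0  p8=0  p9=1  p10=0  p11=0  p12=0

p9 occurs only positively in the remaining clauses — set p9 = True.
Pure literal: p10 appears only negated; assign p10 = False.
Set p1 = True and propagate.
  then p5 is forced to True.
  then p11 is forced to False.
Set p2 = False and propagate.
Set p3 = True and propagate.
For the remaining variables, p4 = True, p6 = False, p7 = False, p8 = False, p12 = False works.
Every clause has at least one true literal under this assignment.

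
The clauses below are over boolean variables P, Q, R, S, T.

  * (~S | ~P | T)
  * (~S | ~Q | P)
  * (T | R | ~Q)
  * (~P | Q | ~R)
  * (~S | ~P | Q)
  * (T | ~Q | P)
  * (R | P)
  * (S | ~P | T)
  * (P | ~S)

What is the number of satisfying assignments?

8

Satisfying assignments:
  P=F Q=F R=T S=F T=F
  P=F Q=F R=T S=F T=T
  P=F Q=T R=T S=F T=T
  P=T Q=F R=F S=F T=T
  P=T Q=T R=F S=F T=T
  P=T Q=T R=F S=T T=T
  P=T Q=T R=T S=F T=T
  P=T Q=T R=T S=T T=T
Count: 8.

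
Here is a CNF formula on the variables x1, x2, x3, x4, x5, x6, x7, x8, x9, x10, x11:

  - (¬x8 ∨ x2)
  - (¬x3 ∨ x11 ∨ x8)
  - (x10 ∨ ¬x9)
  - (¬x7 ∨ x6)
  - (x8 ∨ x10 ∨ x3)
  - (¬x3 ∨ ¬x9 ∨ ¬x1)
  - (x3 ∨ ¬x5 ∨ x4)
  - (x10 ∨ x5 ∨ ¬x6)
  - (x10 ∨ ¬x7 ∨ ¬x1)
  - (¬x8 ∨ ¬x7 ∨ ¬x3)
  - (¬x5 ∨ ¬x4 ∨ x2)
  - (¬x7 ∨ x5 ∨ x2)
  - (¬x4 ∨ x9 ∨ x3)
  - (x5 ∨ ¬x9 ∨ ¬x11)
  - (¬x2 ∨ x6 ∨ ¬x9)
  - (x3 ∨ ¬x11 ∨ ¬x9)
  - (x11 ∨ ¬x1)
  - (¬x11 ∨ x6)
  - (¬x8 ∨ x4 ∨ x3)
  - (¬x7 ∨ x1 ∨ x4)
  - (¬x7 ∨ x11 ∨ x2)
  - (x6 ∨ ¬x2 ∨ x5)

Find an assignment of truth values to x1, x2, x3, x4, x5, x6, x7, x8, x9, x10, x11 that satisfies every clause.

x1=T, x2=T, x3=F, x4=F, x5=F, x6=T, x7=F, x8=F, x9=F, x10=T, x11=T

Check each clause:
  1. (¬x8 ∨ x2) — ¬x8 is true.
  2. (x8 ∨ x11 ∨ ¬x3) — x11 is true.
  3. (¬x9 ∨ x10) — x10 is true.
  4. (¬x7 ∨ x6) — ¬x7 is true.
  5. (x3 ∨ x8 ∨ x10) — x10 is true.
  6. (¬x9 ∨ ¬x1 ∨ ¬x3) — ¬x3 is true.
  7. (x3 ∨ x4 ∨ ¬x5) — ¬x5 is true.
  8. (x10 ∨ x5 ∨ ¬x6) — x10 is true.
  9. (¬x7 ∨ ¬x1 ∨ x10) — ¬x7 is true.
  10. (¬x3 ∨ ¬x7 ∨ ¬x8) — ¬x8 is true.
  11. (¬x5 ∨ ¬x4 ∨ x2) — x2 is true.
  12. (¬x7 ∨ x2 ∨ x5) — ¬x7 is true.
  13. (x3 ∨ x9 ∨ ¬x4) — ¬x4 is true.
  14. (x5 ∨ ¬x11 ∨ ¬x9) — ¬x9 is true.
  15. (¬x2 ∨ ¬x9 ∨ x6) — x6 is true.
  16. (x3 ∨ ¬x11 ∨ ¬x9) — ¬x9 is true.
  17. (x11 ∨ ¬x1) — x11 is true.
  18. (x6 ∨ ¬x11) — x6 is true.
  19. (¬x8 ∨ x3 ∨ x4) — ¬x8 is true.
  20. (x4 ∨ x1 ∨ ¬x7) — x1 is true.
  21. (x11 ∨ ¬x7 ∨ x2) — ¬x7 is true.
  22. (x6 ∨ ¬x2 ∨ x5) — x6 is true.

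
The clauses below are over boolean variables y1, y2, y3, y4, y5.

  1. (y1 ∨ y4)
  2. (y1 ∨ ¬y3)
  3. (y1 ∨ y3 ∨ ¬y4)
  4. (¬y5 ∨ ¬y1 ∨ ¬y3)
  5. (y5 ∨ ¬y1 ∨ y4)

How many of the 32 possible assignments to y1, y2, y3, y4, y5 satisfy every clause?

Case analysis on y1 and y3:
  y1=1, y3=1: remaining (y2,y4,y5) ∈ {(0,1,0); (1,1,0)} — 2.
  y1=1, y3=0: y2 free; 3 ways for (y4,y5) × 2^1 = 6.
  y1=0, y3=1: a clause becomes empty — 0.
  y1=0, y3=0: a clause becomes empty — 0.
Total: 2 + 6 + 0 + 0 = 8.

8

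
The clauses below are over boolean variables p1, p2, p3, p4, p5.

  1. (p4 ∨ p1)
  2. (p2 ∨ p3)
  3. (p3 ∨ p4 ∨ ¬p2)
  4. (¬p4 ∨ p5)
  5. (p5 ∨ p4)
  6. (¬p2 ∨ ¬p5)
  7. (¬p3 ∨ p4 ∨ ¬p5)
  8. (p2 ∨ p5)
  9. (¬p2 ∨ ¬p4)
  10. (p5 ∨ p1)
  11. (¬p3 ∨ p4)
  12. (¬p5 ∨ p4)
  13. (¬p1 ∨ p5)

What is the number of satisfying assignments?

The models are:
  p1=F p2=F p3=T p4=T p5=T
  p1=T p2=F p3=T p4=T p5=T
Count: 2.

2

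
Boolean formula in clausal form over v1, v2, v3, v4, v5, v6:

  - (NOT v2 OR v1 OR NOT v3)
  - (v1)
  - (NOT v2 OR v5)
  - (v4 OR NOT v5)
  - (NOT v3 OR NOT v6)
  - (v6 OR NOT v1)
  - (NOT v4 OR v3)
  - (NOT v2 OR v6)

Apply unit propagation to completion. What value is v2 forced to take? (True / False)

False

Unit clause (v1) sets v1 = True.
(NOT v1 OR v6) with v1 = True leaves only v6, so v6 = True.
(NOT v3 OR NOT v6): since v6 = True, the clause reduces to (NOT v3). v3 = False.
(NOT v4 OR v3) with v3 = False leaves only NOT v4, so v4 = False.
(NOT v5 OR v4): since v4 = False, the clause reduces to (NOT v5). v5 = False.
(v5 OR NOT v2) with v5 = False leaves only NOT v2, so v2 = False.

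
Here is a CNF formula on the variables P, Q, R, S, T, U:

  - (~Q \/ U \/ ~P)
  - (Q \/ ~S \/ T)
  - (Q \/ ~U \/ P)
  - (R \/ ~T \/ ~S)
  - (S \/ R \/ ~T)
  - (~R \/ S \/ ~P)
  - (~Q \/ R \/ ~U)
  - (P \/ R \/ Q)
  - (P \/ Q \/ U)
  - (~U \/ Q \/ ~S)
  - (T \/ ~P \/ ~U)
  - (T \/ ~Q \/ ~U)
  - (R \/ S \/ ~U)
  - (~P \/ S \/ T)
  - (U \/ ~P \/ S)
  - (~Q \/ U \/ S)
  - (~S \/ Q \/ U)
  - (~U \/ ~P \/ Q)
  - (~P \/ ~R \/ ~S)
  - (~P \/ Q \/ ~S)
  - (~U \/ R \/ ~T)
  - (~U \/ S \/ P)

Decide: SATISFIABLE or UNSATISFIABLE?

SATISFIABLE

Try P = False.
For the remaining variables, Q = True, R = True, S = True, T = True, U = True works.
Every clause has at least one true literal under this assignment.
So P=False  Q=True  R=True  S=True  T=True  U=True is a satisfying assignment.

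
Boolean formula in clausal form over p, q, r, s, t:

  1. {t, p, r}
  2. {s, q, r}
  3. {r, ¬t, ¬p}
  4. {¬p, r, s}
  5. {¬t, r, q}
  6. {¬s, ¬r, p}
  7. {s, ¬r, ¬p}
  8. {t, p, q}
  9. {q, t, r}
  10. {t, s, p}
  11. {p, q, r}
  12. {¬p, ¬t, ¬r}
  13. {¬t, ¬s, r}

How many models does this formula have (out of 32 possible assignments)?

The models are:
  p=0 q=0 r=1 s=0 t=1
  p=0 q=1 r=0 s=0 t=1
  p=0 q=1 r=1 s=0 t=1
  p=1 q=0 r=1 s=1 t=0
  p=1 q=1 r=0 s=1 t=0
  p=1 q=1 r=1 s=1 t=0
That's 6 in total.

6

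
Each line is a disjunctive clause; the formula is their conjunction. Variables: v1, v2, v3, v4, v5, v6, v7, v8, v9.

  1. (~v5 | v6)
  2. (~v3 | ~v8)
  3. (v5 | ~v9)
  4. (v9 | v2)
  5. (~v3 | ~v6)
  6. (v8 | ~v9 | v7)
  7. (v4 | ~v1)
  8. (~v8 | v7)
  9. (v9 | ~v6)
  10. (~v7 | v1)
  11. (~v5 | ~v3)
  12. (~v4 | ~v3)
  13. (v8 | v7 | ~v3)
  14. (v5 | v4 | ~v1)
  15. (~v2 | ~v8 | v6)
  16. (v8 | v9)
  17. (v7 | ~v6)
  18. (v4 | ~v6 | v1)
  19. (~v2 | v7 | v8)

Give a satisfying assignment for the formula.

v1 = T  v2 = T  v3 = F  v4 = T  v5 = T  v6 = T  v7 = T  v8 = F  v9 = T

Check each clause:
  1. (v6 | ~v5) — v6 is true.
  2. (~v8 | ~v3) — ~v8 is true.
  3. (~v9 | v5) — v5 is true.
  4. (v2 | v9) — v9 is true.
  5. (~v3 | ~v6) — ~v3 is true.
  6. (v7 | ~v9 | v8) — v7 is true.
  7. (v4 | ~v1) — v4 is true.
  8. (~v8 | v7) — ~v8 is true.
  9. (v9 | ~v6) — v9 is true.
  10. (v1 | ~v7) — v1 is true.
  11. (~v5 | ~v3) — ~v3 is true.
  12. (~v3 | ~v4) — ~v3 is true.
  13. (v7 | ~v3 | v8) — ~v3 is true.
  14. (~v1 | v4 | v5) — v4 is true.
  15. (v6 | ~v2 | ~v8) — ~v8 is true.
  16. (v8 | v9) — v9 is true.
  17. (~v6 | v7) — v7 is true.
  18. (v1 | v4 | ~v6) — v1 is true.
  19. (v7 | ~v2 | v8) — v7 is true.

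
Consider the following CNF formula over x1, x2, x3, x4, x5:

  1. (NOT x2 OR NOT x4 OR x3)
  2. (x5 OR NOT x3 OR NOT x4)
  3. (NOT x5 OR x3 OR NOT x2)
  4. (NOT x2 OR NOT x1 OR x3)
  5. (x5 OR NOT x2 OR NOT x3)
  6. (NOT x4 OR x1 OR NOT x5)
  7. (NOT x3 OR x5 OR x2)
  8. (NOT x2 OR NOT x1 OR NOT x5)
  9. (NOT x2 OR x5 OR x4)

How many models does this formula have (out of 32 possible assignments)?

Split on x2, then x5.
  x2=1, x5=1: remaining (x1,x3,x4) ∈ {(0,1,0)} — 1.
  x2=1, x5=0: a clause becomes empty — 0.
  x2=0, x5=1: x3 free; 3 ways for (x1,x4) × 2^1 = 6.
  x2=0, x5=0: remaining (x1,x3,x4) ∈ {(0,0,0); (0,0,1); (1,0,0); (1,0,1)} — 4.
Total: 1 + 0 + 6 + 4 = 11.

11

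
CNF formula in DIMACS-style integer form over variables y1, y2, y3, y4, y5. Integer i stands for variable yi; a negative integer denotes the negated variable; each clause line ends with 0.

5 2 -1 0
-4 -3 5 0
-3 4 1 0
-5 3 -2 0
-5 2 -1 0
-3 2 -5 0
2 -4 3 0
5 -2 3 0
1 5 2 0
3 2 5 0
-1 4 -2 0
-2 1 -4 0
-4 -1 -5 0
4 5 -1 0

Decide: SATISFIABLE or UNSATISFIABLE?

SATISFIABLE

Set y1 = False and propagate.
Try y2 = False.
  then y5 is forced to True.
  then y3 is forced to False.
  then y4 is forced to False.
So y1 = F, y2 = F, y3 = F, y4 = F, y5 = T is a satisfying assignment.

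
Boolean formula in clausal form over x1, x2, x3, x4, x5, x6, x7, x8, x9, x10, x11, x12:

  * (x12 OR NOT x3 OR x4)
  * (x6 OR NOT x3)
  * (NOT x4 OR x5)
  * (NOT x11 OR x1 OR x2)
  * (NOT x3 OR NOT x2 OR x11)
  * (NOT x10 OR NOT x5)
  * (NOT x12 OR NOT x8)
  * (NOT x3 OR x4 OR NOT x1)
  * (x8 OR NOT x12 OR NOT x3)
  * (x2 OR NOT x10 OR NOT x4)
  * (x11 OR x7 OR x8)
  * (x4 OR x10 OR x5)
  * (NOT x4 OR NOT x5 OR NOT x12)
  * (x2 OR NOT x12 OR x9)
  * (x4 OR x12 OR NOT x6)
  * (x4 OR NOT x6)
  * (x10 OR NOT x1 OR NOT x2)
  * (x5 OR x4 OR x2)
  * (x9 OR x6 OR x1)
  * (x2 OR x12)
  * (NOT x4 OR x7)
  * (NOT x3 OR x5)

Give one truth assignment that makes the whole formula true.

x1 = 0, x2 = 1, x3 = 0, x4 = 0, x5 = 0, x6 = 0, x7 = 1, x8 = 1, x9 = 1, x10 = 1, x11 = 0, x12 = 0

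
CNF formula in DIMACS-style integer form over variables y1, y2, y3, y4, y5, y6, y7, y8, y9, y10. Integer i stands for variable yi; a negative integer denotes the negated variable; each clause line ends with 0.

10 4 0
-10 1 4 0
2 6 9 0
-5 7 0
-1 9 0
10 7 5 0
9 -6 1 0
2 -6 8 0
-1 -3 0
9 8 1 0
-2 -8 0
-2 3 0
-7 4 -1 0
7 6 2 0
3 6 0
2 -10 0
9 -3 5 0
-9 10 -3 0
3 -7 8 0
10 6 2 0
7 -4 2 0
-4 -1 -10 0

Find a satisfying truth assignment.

Branch on y1: take y1 = True.
  then y9 is forced to True.
  then y3 is forced to False.
  then y2 is forced to False.
  then y6 is forced to True.
  then y8 is forced to True.
  then y10 is forced to False.
  then y4 is forced to True.
  then y7 is forced to True.
y5 is now unconstrained; take y5 = False.
Every clause has at least one true literal under this assignment.

y1=1, y2=0, y3=0, y4=1, y5=0, y6=1, y7=1, y8=1, y9=1, y10=0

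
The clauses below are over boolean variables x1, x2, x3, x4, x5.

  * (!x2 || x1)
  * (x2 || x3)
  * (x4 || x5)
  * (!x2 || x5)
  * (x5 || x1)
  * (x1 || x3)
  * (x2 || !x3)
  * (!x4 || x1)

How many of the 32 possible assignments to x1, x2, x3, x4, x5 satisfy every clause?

4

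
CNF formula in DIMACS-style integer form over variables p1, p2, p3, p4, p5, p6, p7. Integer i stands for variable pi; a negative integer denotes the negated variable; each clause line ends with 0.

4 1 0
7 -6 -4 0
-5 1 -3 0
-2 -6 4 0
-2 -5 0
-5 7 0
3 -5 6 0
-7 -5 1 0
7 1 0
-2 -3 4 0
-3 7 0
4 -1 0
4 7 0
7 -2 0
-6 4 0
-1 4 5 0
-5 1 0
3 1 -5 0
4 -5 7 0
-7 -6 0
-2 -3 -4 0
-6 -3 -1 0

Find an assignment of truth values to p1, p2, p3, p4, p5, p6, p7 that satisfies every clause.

p1=False, p2=True, p3=False, p4=True, p5=False, p6=False, p7=True

Try p1 = False.
  then p4 is forced to True.
  then p7 is forced to True.
  then p5 is forced to False.
  then p6 is forced to False.
For the remaining variables, p2 = True, p3 = False works.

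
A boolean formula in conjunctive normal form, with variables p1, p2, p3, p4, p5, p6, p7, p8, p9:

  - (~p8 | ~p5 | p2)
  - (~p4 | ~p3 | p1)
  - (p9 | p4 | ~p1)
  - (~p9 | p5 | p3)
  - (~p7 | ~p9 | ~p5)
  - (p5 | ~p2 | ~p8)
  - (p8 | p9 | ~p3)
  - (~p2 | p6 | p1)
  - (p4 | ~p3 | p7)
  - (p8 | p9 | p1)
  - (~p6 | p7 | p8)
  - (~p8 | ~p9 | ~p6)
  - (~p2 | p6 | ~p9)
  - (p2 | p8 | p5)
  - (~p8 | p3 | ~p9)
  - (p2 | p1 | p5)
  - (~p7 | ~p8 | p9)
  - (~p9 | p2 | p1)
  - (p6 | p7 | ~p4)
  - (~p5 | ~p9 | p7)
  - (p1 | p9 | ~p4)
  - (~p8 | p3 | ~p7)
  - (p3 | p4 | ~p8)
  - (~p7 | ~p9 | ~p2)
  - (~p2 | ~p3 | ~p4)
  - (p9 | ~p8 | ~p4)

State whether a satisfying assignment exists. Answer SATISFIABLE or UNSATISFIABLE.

SATISFIABLE

Try p1 = True.
For the remaining variables, p2 = True, p3 = False, p4 = True, p5 = False, p6 = True, p7 = True, p8 = False, p9 = False works.
Every clause has at least one true literal under this assignment.
So p1=True  p2=True  p3=False  p4=True  p5=False  p6=True  p7=True  p8=False  p9=False is a satisfying assignment.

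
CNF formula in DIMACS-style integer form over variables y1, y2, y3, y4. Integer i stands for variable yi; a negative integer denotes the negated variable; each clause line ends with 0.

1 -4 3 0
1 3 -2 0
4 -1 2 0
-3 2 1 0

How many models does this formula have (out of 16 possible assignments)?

9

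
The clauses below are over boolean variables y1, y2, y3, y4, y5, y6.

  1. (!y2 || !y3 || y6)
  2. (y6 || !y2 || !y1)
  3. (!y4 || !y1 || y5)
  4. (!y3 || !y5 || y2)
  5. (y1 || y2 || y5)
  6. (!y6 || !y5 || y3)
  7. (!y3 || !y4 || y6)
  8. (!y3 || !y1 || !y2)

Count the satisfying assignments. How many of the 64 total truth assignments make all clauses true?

Split on y2, then y3.
  y2=1, y3=1: remaining (y1,y4,y5,y6) ∈ {(0,0,0,1); (0,0,1,1); (0,1,0,1); (0,1,1,1)} — 4.
  y2=1, y3=0: 7 of the 16 assignments to (y1,y4,y5,y6) work.
  y2=0, y3=1: remaining (y1,y4,y5,y6) ∈ {(1,0,0,0); (1,0,0,1)} — 2.
  y2=0, y3=0: 6 of the 16 assignments to (y1,y4,y5,y6) work.
Total: 4 + 7 + 2 + 6 = 19.

19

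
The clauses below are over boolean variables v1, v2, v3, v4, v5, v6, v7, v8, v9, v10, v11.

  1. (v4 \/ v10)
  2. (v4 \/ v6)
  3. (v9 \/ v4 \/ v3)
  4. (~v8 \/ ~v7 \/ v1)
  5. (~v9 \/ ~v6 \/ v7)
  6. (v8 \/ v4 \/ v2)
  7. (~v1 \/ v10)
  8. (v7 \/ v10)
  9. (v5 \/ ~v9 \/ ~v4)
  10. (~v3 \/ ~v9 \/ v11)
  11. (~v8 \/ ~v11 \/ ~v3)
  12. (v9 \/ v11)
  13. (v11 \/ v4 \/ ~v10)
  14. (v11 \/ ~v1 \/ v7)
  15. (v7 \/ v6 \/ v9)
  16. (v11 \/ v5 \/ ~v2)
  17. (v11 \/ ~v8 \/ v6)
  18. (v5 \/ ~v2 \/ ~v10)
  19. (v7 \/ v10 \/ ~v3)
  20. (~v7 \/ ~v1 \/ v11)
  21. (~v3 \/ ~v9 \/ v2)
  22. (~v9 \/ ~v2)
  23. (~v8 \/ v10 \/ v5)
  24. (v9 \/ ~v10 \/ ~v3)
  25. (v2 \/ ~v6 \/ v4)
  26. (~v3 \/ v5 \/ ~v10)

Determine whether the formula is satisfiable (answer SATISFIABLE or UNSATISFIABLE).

Pure literal: v5 appears only positively; assign v5 = True.
Try v1 = False.
For the remaining variables, v2 = False, v3 = False, v4 = True, v6 = False, v7 = True, v8 = False, v9 = False, v10 = True, v11 = True works.
Every clause has at least one true literal under this assignment.
So v1=F, v2=F, v3=F, v4=T, v5=T, v6=F, v7=T, v8=F, v9=F, v10=T, v11=T is a satisfying assignment.

SATISFIABLE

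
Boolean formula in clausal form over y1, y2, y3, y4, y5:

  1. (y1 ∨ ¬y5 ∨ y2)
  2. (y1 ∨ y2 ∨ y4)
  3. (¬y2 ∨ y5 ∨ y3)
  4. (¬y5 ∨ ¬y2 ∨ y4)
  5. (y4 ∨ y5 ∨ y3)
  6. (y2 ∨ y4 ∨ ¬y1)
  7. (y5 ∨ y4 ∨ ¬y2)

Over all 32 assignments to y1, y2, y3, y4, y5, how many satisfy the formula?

Split on y2, then y4.
  y2=1, y4=1: y1 free; 3 ways for (y3,y5) × 2^1 = 6.
  y2=1, y4=0: a clause becomes empty — 0.
  y2=0, y4=1: y3 free; 3 ways for (y1,y5) × 2^1 = 6.
  y2=0, y4=0: a clause becomes empty — 0.
Total: 6 + 0 + 6 + 0 = 12.

12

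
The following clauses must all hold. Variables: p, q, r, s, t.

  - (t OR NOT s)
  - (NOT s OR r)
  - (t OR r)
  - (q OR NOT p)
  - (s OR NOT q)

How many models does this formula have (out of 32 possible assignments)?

6

Satisfying assignments:
  p=F q=F r=F s=F t=T
  p=F q=F r=T s=F t=F
  p=F q=F r=T s=F t=T
  p=F q=F r=T s=T t=T
  p=F q=T r=T s=T t=T
  p=T q=T r=T s=T t=T
Count: 6.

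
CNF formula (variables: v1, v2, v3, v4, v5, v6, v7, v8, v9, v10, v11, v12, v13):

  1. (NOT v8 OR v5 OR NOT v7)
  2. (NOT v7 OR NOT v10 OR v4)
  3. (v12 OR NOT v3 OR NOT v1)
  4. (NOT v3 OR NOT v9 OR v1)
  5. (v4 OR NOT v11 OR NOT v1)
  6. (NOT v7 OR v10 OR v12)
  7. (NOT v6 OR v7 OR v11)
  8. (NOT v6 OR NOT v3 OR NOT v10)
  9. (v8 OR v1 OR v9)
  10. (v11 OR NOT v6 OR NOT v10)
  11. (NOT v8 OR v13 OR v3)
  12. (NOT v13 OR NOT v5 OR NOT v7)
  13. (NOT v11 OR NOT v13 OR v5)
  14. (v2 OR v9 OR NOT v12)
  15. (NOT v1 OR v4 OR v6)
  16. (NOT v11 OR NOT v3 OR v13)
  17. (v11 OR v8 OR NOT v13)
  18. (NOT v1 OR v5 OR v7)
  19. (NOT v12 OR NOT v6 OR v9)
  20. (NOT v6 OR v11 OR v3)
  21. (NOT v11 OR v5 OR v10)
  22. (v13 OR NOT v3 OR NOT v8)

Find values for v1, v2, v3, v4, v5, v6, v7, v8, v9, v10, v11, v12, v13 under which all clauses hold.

Pure literal: v4 appears only positively; assign v4 = True.
Try v1 = False.
Try v2 = False.
Try v3 = False.
The remaining clauses are satisfied by v5 = True, v6 = False, v7 = False, v8 = False, v9 = True, v10 = True, v11 = False, v12 = False, v13 = False.

v1=F, v2=F, v3=F, v4=T, v5=T, v6=F, v7=F, v8=F, v9=T, v10=T, v11=F, v12=F, v13=F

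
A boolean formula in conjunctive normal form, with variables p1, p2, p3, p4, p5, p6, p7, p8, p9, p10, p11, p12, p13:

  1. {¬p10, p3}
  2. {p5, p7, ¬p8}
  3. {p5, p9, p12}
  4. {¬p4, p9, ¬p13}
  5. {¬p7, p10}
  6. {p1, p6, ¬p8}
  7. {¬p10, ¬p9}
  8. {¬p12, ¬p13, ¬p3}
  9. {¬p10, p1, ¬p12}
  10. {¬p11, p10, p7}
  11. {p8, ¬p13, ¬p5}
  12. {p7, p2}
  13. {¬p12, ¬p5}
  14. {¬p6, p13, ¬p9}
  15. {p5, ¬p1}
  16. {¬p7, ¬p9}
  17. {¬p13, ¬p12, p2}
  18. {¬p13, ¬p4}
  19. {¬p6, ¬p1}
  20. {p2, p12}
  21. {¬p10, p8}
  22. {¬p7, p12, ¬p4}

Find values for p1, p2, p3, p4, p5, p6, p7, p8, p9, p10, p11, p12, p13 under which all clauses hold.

p1=F, p2=T, p3=F, p4=T, p5=T, p6=T, p7=F, p8=F, p9=F, p10=F, p11=F, p12=F, p13=F

p2 occurs only positively in the remaining clauses — set p2 = True.
Pure literal: p11 appears only negated; assign p11 = False.
Try p1 = False.
Set p3 = False and propagate.
  then p10 is forced to False.
  then p7 is forced to False.
For the remaining variables, p4 = True, p5 = True, p6 = True, p8 = False, p9 = False, p12 = False, p13 = False works.
Every clause has at least one true literal under this assignment.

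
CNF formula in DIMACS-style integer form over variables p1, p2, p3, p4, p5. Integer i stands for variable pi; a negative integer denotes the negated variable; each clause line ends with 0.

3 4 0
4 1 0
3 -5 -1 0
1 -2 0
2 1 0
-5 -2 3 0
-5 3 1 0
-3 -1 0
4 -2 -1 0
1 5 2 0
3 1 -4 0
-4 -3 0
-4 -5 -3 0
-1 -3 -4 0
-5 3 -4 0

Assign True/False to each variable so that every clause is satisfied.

Set p1 = True and propagate.
  then p3 is forced to False.
  then p4 is forced to True.
  then p5 is forced to False.
p2 is now unconstrained; take p2 = True.
Check each clause:
  1. (p3 || p4) — p4 is true.
  2. (p1 || p4) — p1 is true.
  3. (!p5 || !p1 || p3) — !p5 is true.
  4. (p1 || !p2) — p1 is true.
  5. (p2 || p1) — p1 is true.
  6. (!p2 || p3 || !p5) — !p5 is true.
  7. (!p5 || p3 || p1) — p1 is true.
  8. (!p1 || !p3) — !p3 is true.
  9. (!p2 || !p1 || p4) — p4 is true.
  10. (p5 || p1 || p2) — p1 is true.
  11. (!p4 || p3 || p1) — p1 is true.
  12. (!p3 || !p4) — !p3 is true.
  13. (!p4 || !p3 || !p5) — !p5 is true.
  14. (!p3 || !p4 || !p1) — !p3 is true.
  15. (!p4 || !p5 || p3) — !p5 is true.

p1=T  p2=T  p3=F  p4=T  p5=F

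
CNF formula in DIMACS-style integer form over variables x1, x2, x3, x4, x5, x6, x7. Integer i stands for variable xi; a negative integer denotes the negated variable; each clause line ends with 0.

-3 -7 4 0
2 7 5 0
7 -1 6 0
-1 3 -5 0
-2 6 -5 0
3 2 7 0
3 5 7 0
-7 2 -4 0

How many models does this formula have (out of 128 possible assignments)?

Split on x7, then x2.
  x7=T, x2=T: 16 of the 32 assignments to (x1,x3,x4,x5,x6) work.
  x7=T, x2=F: x6 free; 3 ways for (x1,x3,x4,x5) × 2^1 = 6.
  x7=F, x2=T: x4 free; 6 ways for (x1,x3,x5,x6) × 2^1 = 12.
  x7=F, x2=F: x4 free; 3 ways for (x1,x3,x5,x6) × 2^1 = 6.
Total: 16 + 6 + 12 + 6 = 40.

40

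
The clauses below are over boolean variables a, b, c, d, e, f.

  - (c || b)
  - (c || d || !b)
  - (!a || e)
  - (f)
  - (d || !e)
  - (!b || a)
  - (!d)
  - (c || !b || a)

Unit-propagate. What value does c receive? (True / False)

True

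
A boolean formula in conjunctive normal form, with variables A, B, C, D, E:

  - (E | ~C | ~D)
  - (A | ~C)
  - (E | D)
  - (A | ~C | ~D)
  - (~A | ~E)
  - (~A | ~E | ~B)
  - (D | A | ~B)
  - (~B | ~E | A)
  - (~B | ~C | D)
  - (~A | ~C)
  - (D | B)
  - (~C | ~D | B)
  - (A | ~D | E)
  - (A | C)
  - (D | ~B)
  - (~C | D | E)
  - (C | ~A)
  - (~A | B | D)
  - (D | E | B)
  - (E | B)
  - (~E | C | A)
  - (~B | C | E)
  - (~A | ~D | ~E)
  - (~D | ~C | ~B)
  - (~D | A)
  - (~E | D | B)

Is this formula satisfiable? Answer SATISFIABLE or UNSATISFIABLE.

D = True:
  propagation gives A=True, E=False, C=False; an empty clause results — contradiction.
D = False:
  propagation gives E=True, A=False, C=False; an empty clause results — contradiction.
Every branch closes, so no satisfying assignment exists.

UNSATISFIABLE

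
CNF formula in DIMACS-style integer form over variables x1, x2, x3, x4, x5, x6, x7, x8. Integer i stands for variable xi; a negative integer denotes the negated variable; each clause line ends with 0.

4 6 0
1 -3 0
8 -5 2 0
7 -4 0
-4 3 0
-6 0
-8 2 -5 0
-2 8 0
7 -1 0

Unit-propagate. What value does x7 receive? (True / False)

(!x6) stands alone — x6 = False.
(x4 || x6) with x6 = False leaves only x4, so x4 = True.
(!x4 || x7): since x4 = True, the clause reduces to (x7). x7 = True.

True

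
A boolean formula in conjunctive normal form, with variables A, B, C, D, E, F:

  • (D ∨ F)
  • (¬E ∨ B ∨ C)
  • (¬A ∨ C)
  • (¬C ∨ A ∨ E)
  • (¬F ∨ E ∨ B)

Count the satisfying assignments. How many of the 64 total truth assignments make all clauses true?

Case analysis on C and E:
  C=T, E=T: A, B free; 3 ways for (D,F) × 2^2 = 12.
  C=T, E=F: remaining (A,B,D,F) ∈ {(T,F,T,F); (T,T,F,T); (T,T,T,F); (T,T,T,T)} — 4.
  C=F, E=T: remaining (A,B,D,F) ∈ {(F,T,F,T); (F,T,T,F); (F,T,T,T)} — 3.
  C=F, E=F: remaining (A,B,D,F) ∈ {(F,F,T,F); (F,T,F,T); (F,T,T,F); (F,T,T,T)} — 4.
Total: 12 + 4 + 3 + 4 = 23.

23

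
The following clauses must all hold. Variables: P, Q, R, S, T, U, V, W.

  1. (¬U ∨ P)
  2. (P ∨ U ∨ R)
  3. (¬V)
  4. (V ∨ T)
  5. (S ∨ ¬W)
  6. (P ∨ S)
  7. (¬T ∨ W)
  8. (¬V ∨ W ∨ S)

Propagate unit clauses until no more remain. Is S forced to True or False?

True

(¬V) is a unit clause: V = False.
(T ∨ V) with V = False leaves only T, so T = True.
(W ∨ ¬T): since T = True, the clause reduces to (W). W = True.
(¬W ∨ S) with W = True leaves only S, so S = True.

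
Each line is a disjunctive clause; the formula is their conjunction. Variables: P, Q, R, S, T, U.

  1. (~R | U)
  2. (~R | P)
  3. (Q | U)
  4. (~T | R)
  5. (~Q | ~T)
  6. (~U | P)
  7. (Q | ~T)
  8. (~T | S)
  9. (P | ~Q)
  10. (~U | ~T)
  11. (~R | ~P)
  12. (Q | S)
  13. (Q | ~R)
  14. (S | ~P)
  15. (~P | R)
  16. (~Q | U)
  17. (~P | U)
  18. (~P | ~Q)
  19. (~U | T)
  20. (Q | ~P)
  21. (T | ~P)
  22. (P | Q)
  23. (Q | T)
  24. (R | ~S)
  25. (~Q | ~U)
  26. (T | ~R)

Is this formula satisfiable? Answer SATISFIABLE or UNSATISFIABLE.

UNSATISFIABLE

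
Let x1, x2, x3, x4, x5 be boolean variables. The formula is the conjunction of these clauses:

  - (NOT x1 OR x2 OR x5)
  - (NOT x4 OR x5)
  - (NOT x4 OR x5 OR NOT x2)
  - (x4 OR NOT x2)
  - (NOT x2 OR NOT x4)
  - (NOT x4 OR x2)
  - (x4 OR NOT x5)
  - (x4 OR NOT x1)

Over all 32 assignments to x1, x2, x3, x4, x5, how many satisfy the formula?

2

The models are:
  x1=0 x2=0 x3=0 x4=0 x5=0
  x1=0 x2=0 x3=1 x4=0 x5=0
That's 2 in total.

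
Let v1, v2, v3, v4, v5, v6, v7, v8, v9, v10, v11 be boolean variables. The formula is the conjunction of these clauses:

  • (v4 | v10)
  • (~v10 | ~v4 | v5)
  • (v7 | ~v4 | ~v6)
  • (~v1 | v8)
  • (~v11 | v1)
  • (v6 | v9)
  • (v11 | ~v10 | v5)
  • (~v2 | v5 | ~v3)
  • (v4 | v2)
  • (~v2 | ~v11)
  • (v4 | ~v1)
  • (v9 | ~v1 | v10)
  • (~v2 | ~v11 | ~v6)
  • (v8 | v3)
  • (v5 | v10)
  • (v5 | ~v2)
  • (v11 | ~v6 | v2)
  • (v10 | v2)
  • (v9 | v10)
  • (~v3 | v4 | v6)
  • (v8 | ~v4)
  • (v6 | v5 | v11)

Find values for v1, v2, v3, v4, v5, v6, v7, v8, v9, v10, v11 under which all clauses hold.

Pure literal: v5 appears only positively; assign v5 = True.
v7 occurs only positively in the remaining clauses — set v7 = True.
Try v1 = False.
  then v11 is forced to False.
Branch on v2: take v2 = True.
Set v3 = True and propagate.
The remaining clauses are satisfied by v4 = True, v6 = True, v8 = True, v9 = False, v10 = True.

v1=F, v2=T, v3=T, v4=T, v5=T, v6=T, v7=T, v8=T, v9=F, v10=T, v11=F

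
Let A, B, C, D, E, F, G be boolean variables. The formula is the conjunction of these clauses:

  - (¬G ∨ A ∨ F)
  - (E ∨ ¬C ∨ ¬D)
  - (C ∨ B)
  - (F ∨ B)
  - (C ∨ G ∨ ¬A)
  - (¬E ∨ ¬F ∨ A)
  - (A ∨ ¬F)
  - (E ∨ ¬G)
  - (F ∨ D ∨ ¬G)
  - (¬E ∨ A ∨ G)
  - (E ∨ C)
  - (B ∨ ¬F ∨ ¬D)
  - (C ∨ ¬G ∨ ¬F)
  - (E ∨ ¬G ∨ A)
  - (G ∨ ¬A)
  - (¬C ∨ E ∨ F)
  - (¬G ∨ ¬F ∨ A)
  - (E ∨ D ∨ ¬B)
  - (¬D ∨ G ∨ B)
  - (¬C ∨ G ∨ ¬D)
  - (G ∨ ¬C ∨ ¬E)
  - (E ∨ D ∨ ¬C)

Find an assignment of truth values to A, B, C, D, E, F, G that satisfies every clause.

Set A = True and propagate.
  then G is forced to True.
  then E is forced to True.
For the remaining variables, B = False, C = True, D = False, F = True works.
Every clause has at least one true literal under this assignment.
Check each clause:
  1. (F ∨ ¬G ∨ A) — F is true.
  2. (¬C ∨ ¬D ∨ E) — ¬D is true.
  3. (C ∨ B) — C is true.
  4. (F ∨ B) — F is true.
  5. (G ∨ C ∨ ¬A) — C is true.
  6. (¬F ∨ ¬E ∨ A) — A is true.
  7. (A ∨ ¬F) — A is true.
  8. (¬G ∨ E) — E is true.
  9. (D ∨ ¬G ∨ F) — F is true.
  10. (¬E ∨ A ∨ G) — A is true.
  11. (E ∨ C) — C is true.
  12. (B ∨ ¬F ∨ ¬D) — ¬D is true.
  13. (¬G ∨ C ∨ ¬F) — C is true.
  14. (E ∨ ¬G ∨ A) — A is true.
  15. (¬A ∨ G) — G is true.
  16. (¬C ∨ F ∨ E) — E is true.
  17. (A ∨ ¬G ∨ ¬F) — A is true.
  18. (D ∨ ¬B ∨ E) — E is true.
  19. (¬D ∨ B ∨ G) — ¬D is true.
  20. (¬D ∨ ¬C ∨ G) — ¬D is true.
  21. (¬E ∨ ¬C ∨ G) — G is true.
  22. (¬C ∨ E ∨ D) — E is true.

A=1  B=0  C=1  D=0  E=1  F=1  G=1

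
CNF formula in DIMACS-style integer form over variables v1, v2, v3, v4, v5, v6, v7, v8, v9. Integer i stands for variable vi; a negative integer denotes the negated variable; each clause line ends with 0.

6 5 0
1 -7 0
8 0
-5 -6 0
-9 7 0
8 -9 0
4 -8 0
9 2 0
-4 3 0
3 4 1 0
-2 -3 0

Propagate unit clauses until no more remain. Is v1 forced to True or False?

True

(v8) is a unit clause: v8 = True.
(v4 | ~v8) with v8 = True leaves only v4, so v4 = True.
In (v3 | ~v4), ~v4 is now false; v3 must hold, so v3 = True.
(~v3 | ~v2) with v3 = True leaves only ~v2, so v2 = False.
In (v9 | v2), v2 is now false; v9 must hold, so v9 = True.
(~v9 | v7): since v9 = True, the clause reduces to (v7). v7 = True.
From (v1 | ~v7) and v7 = True: v1 = True.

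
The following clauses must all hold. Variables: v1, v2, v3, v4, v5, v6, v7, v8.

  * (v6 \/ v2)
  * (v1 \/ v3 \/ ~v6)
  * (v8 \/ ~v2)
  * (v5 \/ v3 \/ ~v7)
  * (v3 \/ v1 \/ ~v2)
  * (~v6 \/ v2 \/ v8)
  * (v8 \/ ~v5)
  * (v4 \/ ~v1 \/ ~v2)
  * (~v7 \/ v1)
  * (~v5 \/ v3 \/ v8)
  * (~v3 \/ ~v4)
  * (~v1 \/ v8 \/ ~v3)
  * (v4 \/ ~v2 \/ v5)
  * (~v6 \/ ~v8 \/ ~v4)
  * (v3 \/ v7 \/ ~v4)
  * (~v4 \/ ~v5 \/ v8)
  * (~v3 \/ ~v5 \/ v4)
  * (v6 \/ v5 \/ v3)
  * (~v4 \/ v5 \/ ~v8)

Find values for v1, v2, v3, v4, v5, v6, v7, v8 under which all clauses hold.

v1=True  v2=False  v3=False  v4=False  v5=True  v6=True  v7=False  v8=True

Branch on v1: take v1 = True.
For the remaining variables, v2 = False, v3 = False, v4 = False, v5 = True, v6 = True, v7 = False, v8 = True works.
Check each clause:
  1. (v6 \/ v2) — v6 is true.
  2. (v3 \/ ~v6 \/ v1) — v1 is true.
  3. (~v2 \/ v8) — v8 is true.
  4. (~v7 \/ v5 \/ v3) — ~v7 is true.
  5. (v3 \/ ~v2 \/ v1) — v1 is true.
  6. (v2 \/ ~v6 \/ v8) — v8 is true.
  7. (v8 \/ ~v5) — v8 is true.
  8. (v4 \/ ~v2 \/ ~v1) — ~v2 is true.
  9. (v1 \/ ~v7) — v1 is true.
  10. (v3 \/ ~v5 \/ v8) — v8 is true.
  11. (~v3 \/ ~v4) — ~v4 is true.
  12. (v8 \/ ~v3 \/ ~v1) — v8 is true.
  13. (~v2 \/ v4 \/ v5) — v5 is true.
  14. (~v8 \/ ~v6 \/ ~v4) — ~v4 is true.
  15. (~v4 \/ v3 \/ v7) — ~v4 is true.
  16. (~v5 \/ v8 \/ ~v4) — v8 is true.
  17. (~v3 \/ v4 \/ ~v5) — ~v3 is true.
  18. (v3 \/ v5 \/ v6) — v5 is true.
  19. (v5 \/ ~v4 \/ ~v8) — ~v4 is true.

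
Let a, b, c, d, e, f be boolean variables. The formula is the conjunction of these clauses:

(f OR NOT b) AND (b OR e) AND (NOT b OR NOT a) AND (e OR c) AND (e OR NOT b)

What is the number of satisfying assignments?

20

Split on b, then e.
  b=T, e=T: remaining (a,c,d,f) ∈ {(F,F,F,T); (F,F,T,T); (F,T,F,T); (F,T,T,T)} — 4.
  b=T, e=F: a clause becomes empty — 0.
  b=F, e=T: a, c, d, f free → 2^4 = 16.
  b=F, e=F: a clause becomes empty — 0.
Total: 4 + 0 + 16 + 0 = 20.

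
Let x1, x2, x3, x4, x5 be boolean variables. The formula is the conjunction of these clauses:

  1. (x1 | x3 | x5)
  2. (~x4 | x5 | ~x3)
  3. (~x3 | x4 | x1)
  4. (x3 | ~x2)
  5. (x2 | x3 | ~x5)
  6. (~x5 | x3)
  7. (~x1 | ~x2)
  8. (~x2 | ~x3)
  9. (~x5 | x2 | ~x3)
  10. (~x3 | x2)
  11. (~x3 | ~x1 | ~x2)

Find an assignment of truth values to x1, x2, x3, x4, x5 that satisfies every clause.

x1=1  x2=0  x3=0  x4=1  x5=0

Check each clause:
  1. (x1 | x3 | x5) — x1 is true.
  2. (~x3 | ~x4 | x5) — ~x3 is true.
  3. (x1 | ~x3 | x4) — x1 is true.
  4. (x3 | ~x2) — ~x2 is true.
  5. (~x5 | x2 | x3) — ~x5 is true.
  6. (x3 | ~x5) — ~x5 is true.
  7. (~x1 | ~x2) — ~x2 is true.
  8. (~x2 | ~x3) — ~x3 is true.
  9. (~x5 | ~x3 | x2) — ~x5 is true.
  10. (~x3 | x2) — ~x3 is true.
  11. (~x1 | ~x3 | ~x2) — ~x3 is true.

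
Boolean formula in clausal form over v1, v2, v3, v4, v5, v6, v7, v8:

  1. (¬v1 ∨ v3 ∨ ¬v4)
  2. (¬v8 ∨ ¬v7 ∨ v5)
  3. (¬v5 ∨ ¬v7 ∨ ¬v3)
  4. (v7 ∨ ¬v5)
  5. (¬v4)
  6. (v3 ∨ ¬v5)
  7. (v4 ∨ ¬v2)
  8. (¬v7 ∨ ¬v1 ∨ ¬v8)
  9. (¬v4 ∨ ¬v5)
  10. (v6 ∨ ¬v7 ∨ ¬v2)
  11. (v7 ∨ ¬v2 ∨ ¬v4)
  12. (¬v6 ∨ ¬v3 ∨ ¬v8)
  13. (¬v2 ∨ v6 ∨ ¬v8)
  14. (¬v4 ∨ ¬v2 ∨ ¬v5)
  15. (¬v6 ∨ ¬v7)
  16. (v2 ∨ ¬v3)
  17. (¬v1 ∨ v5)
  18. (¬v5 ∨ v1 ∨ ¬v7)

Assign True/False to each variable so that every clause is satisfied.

v1 = F  v2 = F  v3 = F  v4 = F  v5 = F  v6 = F  v7 = F  v8 = F

Check each clause:
  1. (v3 ∨ ¬v1 ∨ ¬v4) — ¬v4 is true.
  2. (¬v7 ∨ v5 ∨ ¬v8) — ¬v8 is true.
  3. (¬v7 ∨ ¬v5 ∨ ¬v3) — ¬v7 is true.
  4. (¬v5 ∨ v7) — ¬v5 is true.
  5. (¬v4) — ¬v4 is true.
  6. (v3 ∨ ¬v5) — ¬v5 is true.
  7. (v4 ∨ ¬v2) — ¬v2 is true.
  8. (¬v1 ∨ ¬v7 ∨ ¬v8) — ¬v8 is true.
  9. (¬v5 ∨ ¬v4) — ¬v5 is true.
  10. (¬v7 ∨ v6 ∨ ¬v2) — ¬v7 is true.
  11. (¬v4 ∨ ¬v2 ∨ v7) — ¬v4 is true.
  12. (¬v8 ∨ ¬v6 ∨ ¬v3) — ¬v8 is true.
  13. (v6 ∨ ¬v8 ∨ ¬v2) — ¬v8 is true.
  14. (¬v5 ∨ ¬v4 ∨ ¬v2) — ¬v5 is true.
  15. (¬v6 ∨ ¬v7) — ¬v7 is true.
  16. (¬v3 ∨ v2) — ¬v3 is true.
  17. (v5 ∨ ¬v1) — ¬v1 is true.
  18. (¬v7 ∨ v1 ∨ ¬v5) — ¬v5 is true.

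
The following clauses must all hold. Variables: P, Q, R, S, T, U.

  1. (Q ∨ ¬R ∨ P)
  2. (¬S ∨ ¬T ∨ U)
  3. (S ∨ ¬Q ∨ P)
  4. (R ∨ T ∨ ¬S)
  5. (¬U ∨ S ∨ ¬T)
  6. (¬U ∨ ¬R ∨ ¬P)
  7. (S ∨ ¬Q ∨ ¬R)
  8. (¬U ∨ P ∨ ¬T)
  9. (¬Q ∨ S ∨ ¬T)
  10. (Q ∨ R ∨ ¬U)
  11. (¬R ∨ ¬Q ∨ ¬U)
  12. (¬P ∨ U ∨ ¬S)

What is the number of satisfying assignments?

10

Case analysis on S and U:
  S=T, U=T: remaining (P,Q,R,T) ∈ {(T,T,F,T)} — 1.
  S=T, U=F: remaining (P,Q,R,T) ∈ {(F,T,T,F)} — 1.
  S=F, U=T: remaining (P,Q,R,T) ∈ {(T,T,F,F)} — 1.
  S=F, U=F: 7 of the 16 assignments to (P,Q,R,T) work.
Total: 1 + 1 + 1 + 7 = 10.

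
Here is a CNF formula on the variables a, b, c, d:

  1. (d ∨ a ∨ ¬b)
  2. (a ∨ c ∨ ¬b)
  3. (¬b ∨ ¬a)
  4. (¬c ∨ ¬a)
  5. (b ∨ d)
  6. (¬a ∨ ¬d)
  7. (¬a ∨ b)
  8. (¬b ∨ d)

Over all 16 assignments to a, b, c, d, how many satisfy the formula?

3

Satisfying assignments:
  a=F b=F c=F d=T
  a=F b=F c=T d=T
  a=F b=T c=T d=T
That's 3 in total.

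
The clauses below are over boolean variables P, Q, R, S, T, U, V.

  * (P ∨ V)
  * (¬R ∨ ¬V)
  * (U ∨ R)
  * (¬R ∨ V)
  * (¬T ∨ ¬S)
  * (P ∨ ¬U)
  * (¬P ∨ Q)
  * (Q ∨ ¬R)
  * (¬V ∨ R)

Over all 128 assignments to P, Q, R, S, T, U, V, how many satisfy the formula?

3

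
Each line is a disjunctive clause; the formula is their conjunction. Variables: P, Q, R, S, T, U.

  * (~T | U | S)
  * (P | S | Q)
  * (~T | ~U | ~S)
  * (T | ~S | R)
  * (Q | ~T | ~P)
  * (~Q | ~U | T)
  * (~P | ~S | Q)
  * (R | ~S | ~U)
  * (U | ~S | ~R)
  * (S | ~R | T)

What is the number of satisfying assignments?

Case analysis on S and T:
  S=1, T=1: remaining (P,Q,R,U) ∈ {(0,0,0,0); (0,1,0,0); (1,1,0,0)} — 3.
  S=1, T=0: remaining (P,Q,R,U) ∈ {(0,0,1,1)} — 1.
  S=0, T=1: remaining (P,Q,R,U) ∈ {(0,1,0,1); (0,1,1,1); (1,1,0,1); (1,1,1,1)} — 4.
  S=0, T=0: remaining (P,Q,R,U) ∈ {(0,1,0,0); (1,0,0,0); (1,0,0,1); (1,1,0,0)} — 4.
Total: 3 + 1 + 4 + 4 = 12.

12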